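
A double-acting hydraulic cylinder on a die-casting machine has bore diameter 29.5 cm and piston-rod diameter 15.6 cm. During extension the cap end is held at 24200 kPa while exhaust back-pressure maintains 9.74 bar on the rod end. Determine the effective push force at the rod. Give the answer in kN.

F ≈ 1610 kN

Cap-side area A_cap = π/4 × (29.5 cm)² = 683.5 cm^2
Rod-side annular area A_ann = π/4 × (29.5² − 15.6²) = 492.4 cm^2
Net thrust = P_cap·A_cap − P_rod·A_ann = 1654 kN − 47.96 kN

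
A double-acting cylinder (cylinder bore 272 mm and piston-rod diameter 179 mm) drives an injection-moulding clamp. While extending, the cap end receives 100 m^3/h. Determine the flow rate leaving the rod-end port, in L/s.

Cap-side area A_cap = π/4 × (272 mm)² = 58110 mm^2
Rod-side annular area A_ann = π/4 × (272² − 179²) = 32940 mm^2
Piston speed v = Q_in/A_cap; rod-end outflow Q_out = v × A_ann = Q_in × A_ann/A_cap.

Q_out ≈ 15.7 L/s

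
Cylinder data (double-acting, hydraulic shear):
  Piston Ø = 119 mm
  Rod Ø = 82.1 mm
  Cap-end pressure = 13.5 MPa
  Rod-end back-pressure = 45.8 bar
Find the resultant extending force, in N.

F ≈ 1.23e5 N

Cap-side area A_cap = π/4 × (119 mm)² = 11120 mm^2
Rod-side annular area A_ann = π/4 × (119² − 82.1²) = 5828 mm^2
Net thrust = P_cap·A_cap − P_rod·A_ann = 1.501e5 N − 26690 N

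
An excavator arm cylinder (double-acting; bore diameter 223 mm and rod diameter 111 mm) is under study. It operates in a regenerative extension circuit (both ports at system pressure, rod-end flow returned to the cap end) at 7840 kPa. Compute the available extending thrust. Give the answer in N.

F ≈ 75900 N

With equal pressure on both faces, forces on the annular region cancel; the net push is pressure × rod cross-section.
Rod cross-section A_rod = π/4 × (111 mm)² = 9677 mm^2
F = P × A_rod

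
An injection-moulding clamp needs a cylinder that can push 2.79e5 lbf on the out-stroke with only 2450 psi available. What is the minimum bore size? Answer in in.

Extension force acts on the full piston face: F = P × (π/4)D².
D = √(4F / (πP)) = √(4 × 2.79e5 lbf / (π × 2450 psi))

D ≈ 12.0 in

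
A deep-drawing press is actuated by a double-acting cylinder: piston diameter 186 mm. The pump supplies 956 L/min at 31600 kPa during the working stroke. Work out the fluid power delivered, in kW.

Hydraulic power = P × Q

W ≈ 503 kW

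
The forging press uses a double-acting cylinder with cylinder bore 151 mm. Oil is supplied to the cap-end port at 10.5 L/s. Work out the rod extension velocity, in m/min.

v ≈ 35.2 m/min

Cap-side area A_cap = π/4 × (151 mm)² = 17910 mm^2
v = Q / A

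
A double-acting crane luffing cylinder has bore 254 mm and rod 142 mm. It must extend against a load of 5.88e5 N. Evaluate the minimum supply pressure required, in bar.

Cap-side area A_cap = π/4 × (254 mm)² = 50670 mm^2
P = F / A = 5.88e5 N / A

P ≈ 116 bar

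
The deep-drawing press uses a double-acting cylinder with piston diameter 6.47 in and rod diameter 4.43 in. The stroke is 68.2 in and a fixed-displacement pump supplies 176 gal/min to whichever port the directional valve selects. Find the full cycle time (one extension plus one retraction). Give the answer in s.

t ≈ 5.07 s

Cap-side area A_cap = π/4 × (6.47 in)² = 32.88 in^2
Rod-side annular area A_ann = π/4 × (6.47² − 4.43²) = 17.46 in^2
t_ext = A_cap·L/Q = 3.309 s
t_ret = A_ann·L/Q = 1.758 s
t_cycle = t_ext + t_ret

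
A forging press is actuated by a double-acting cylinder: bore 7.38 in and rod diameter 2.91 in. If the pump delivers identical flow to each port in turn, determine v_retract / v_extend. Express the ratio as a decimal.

Cap-side area A_cap = π/4 × (7.38 in)² = 42.78 in^2
Rod-side annular area A_ann = π/4 × (7.38² − 2.91²) = 36.13 in^2
For equal Q, v ∝ 1/A, so v_ret/v_ext = A_cap/A_ann.

v_ret/v_ext ≈ 1.18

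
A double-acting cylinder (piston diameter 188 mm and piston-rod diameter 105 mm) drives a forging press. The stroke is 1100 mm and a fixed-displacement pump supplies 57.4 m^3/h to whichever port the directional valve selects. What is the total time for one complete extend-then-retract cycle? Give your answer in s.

t ≈ 3.23 s

Cap-side area A_cap = π/4 × (188 mm)² = 27760 mm^2
Rod-side annular area A_ann = π/4 × (188² − 105²) = 19100 mm^2
t_ext = A_cap·L/Q = 1.915 s
t_ret = A_ann·L/Q = 1.318 s
t_cycle = t_ext + t_ret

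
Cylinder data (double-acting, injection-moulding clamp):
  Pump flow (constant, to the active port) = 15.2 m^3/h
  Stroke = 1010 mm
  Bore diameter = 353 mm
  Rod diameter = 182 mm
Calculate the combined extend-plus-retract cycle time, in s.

t ≈ 40.6 s

Cap-side area A_cap = π/4 × (353 mm)² = 97870 mm^2
Rod-side annular area A_ann = π/4 × (353² − 182²) = 71850 mm^2
t_ext = A_cap·L/Q = 23.41 s
t_ret = A_ann·L/Q = 17.19 s
t_cycle = t_ext + t_ret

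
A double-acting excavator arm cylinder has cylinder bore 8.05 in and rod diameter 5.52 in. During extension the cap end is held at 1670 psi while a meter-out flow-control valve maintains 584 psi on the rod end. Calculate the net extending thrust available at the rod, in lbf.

Cap-side area A_cap = π/4 × (8.05 in)² = 50.90 in^2
Rod-side annular area A_ann = π/4 × (8.05² − 5.52²) = 26.96 in^2
Net thrust = P_cap·A_cap − P_rod·A_ann = 85000 lbf − 15750 lbf

F ≈ 69200 lbf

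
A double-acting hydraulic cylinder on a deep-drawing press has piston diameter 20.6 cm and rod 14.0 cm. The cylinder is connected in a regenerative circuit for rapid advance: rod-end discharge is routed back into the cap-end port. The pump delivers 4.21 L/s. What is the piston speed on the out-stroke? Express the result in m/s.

In regeneration the rod-end outflow joins the pump flow into the cap end, so the net volume the pump must supply per unit advance equals the rod cross-section area.
Rod cross-section A_rod = π/4 × (14.0 cm)² = 153.9 cm^2
v = Q_pump / A_rod

v ≈ 0.273 m/s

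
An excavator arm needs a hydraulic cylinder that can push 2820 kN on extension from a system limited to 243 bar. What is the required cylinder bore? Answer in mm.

Extension force acts on the full piston face: F = P × (π/4)D².
D = √(4F / (πP)) = √(4 × 2820 kN / (π × 243 bar))

D ≈ 384 mm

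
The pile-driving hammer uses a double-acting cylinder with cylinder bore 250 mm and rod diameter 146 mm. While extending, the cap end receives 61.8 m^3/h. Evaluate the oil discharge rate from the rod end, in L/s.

Q_out ≈ 11.3 L/s

Cap-side area A_cap = π/4 × (250 mm)² = 49090 mm^2
Rod-side annular area A_ann = π/4 × (250² − 146²) = 32350 mm^2
Piston speed v = Q_in/A_cap; rod-end outflow Q_out = v × A_ann = Q_in × A_ann/A_cap.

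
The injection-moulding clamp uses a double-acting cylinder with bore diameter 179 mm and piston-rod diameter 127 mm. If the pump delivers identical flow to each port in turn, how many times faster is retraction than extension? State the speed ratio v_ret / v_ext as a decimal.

v_ret/v_ext ≈ 2.01

Cap-side area A_cap = π/4 × (179 mm)² = 25160 mm^2
Rod-side annular area A_ann = π/4 × (179² − 127²) = 12500 mm^2
For equal Q, v ∝ 1/A, so v_ret/v_ext = A_cap/A_ann.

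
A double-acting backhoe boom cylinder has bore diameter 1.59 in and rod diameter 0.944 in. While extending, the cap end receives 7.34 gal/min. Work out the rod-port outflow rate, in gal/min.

Cap-side area A_cap = π/4 × (1.59 in)² = 1.986 in^2
Rod-side annular area A_ann = π/4 × (1.59² − 0.944²) = 1.286 in^2
Piston speed v = Q_in/A_cap; rod-end outflow Q_out = v × A_ann = Q_in × A_ann/A_cap.

Q_out ≈ 4.75 gal/min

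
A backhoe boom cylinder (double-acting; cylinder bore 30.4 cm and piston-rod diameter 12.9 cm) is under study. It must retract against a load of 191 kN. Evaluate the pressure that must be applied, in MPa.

P ≈ 3.21 MPa

Rod-side annular area A_ann = π/4 × (30.4² − 12.9²) = 595.1 cm^2
Retraction: pressure acts on the annular area.
P = F / A = 191 kN / A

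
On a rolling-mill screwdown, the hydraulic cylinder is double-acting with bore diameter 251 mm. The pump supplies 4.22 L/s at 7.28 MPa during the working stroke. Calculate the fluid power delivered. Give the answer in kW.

W ≈ 30.7 kW

Hydraulic power = P × Q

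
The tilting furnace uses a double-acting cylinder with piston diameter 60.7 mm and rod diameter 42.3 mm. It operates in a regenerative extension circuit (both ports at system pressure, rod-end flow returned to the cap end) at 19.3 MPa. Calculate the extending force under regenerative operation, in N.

With equal pressure on both faces, forces on the annular region cancel; the net push is pressure × rod cross-section.
Rod cross-section A_rod = π/4 × (42.3 mm)² = 1405 mm^2
F = P × A_rod

F ≈ 27100 N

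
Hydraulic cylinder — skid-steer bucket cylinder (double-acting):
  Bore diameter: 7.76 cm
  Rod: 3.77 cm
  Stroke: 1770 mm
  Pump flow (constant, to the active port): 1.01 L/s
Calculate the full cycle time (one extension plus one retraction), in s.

Cap-side area A_cap = π/4 × (7.76 cm)² = 47.29 cm^2
Rod-side annular area A_ann = π/4 × (7.76² − 3.77²) = 36.13 cm^2
t_ext = A_cap·L/Q = 8.288 s
t_ret = A_ann·L/Q = 6.332 s
t_cycle = t_ext + t_ret

t ≈ 14.6 s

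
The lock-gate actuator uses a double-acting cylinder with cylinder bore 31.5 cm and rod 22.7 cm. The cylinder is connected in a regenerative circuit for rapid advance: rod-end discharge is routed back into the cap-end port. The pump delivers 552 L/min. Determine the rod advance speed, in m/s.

In regeneration the rod-end outflow joins the pump flow into the cap end, so the net volume the pump must supply per unit advance equals the rod cross-section area.
Rod cross-section A_rod = π/4 × (22.7 cm)² = 404.7 cm^2
v = Q_pump / A_rod

v ≈ 0.227 m/s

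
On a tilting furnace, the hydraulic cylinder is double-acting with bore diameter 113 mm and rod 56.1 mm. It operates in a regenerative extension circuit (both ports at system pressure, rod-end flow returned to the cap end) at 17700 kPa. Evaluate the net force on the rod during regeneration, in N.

F ≈ 43800 N

With equal pressure on both faces, forces on the annular region cancel; the net push is pressure × rod cross-section.
Rod cross-section A_rod = π/4 × (56.1 mm)² = 2472 mm^2
F = P × A_rod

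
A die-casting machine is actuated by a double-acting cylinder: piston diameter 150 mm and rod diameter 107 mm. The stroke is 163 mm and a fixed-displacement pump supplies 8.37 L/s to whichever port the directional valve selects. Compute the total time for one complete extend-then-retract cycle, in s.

Cap-side area A_cap = π/4 × (150 mm)² = 17670 mm^2
Rod-side annular area A_ann = π/4 × (150² − 107²) = 8679 mm^2
t_ext = A_cap·L/Q = 0.3441 s
t_ret = A_ann·L/Q = 0.1690 s
t_cycle = t_ext + t_ret

t ≈ 0.513 s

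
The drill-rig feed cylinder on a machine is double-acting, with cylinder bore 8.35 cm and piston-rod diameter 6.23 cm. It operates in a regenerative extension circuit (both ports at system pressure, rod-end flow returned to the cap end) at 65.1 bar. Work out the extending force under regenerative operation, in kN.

F ≈ 19.8 kN

With equal pressure on both faces, forces on the annular region cancel; the net push is pressure × rod cross-section.
Rod cross-section A_rod = π/4 × (6.23 cm)² = 30.48 cm^2
F = P × A_rod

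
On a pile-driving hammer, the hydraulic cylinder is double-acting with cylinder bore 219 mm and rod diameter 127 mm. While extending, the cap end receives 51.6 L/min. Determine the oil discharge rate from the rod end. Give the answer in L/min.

Cap-side area A_cap = π/4 × (219 mm)² = 37670 mm^2
Rod-side annular area A_ann = π/4 × (219² − 127²) = 25000 mm^2
Piston speed v = Q_in/A_cap; rod-end outflow Q_out = v × A_ann = Q_in × A_ann/A_cap.

Q_out ≈ 34.2 L/min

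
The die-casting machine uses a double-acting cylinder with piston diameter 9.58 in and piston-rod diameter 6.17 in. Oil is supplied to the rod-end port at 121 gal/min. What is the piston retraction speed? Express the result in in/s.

v ≈ 11.0 in/s

Rod-side annular area A_ann = π/4 × (9.58² − 6.17²) = 42.18 in^2
Flow into the rod-end port fills the annular volume.
v = Q / A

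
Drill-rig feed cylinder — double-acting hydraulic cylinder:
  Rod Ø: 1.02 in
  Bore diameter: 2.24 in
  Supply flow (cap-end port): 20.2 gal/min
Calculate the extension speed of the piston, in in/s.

Cap-side area A_cap = π/4 × (2.24 in)² = 3.941 in^2
v = Q / A

v ≈ 19.7 in/s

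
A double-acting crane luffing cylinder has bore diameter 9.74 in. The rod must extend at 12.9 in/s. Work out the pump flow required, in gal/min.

Q ≈ 250 gal/min

Cap-side area A_cap = π/4 × (9.74 in)² = 74.51 in^2
Q = A × v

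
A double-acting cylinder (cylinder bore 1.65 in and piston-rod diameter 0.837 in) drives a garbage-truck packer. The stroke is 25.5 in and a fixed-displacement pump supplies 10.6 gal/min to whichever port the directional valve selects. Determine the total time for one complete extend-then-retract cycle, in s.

t ≈ 2.33 s

Cap-side area A_cap = π/4 × (1.65 in)² = 2.138 in^2
Rod-side annular area A_ann = π/4 × (1.65² − 0.837²) = 1.588 in^2
t_ext = A_cap·L/Q = 1.336 s
t_ret = A_ann·L/Q = 0.9923 s
t_cycle = t_ext + t_ret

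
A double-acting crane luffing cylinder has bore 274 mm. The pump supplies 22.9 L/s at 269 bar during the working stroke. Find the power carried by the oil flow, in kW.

W ≈ 616 kW

Hydraulic power = P × Q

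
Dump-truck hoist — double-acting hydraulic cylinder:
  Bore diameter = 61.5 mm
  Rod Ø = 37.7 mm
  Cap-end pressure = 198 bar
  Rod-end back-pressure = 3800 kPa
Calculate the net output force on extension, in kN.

F ≈ 51.8 kN

Cap-side area A_cap = π/4 × (61.5 mm)² = 2971 mm^2
Rod-side annular area A_ann = π/4 × (61.5² − 37.7²) = 1854 mm^2
Net thrust = P_cap·A_cap − P_rod·A_ann = 58.82 kN − 7.046 kN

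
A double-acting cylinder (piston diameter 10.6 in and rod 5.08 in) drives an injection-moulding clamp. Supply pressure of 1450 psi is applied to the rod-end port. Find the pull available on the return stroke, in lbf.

Rod-side annular area A_ann = π/4 × (10.6² − 5.08²) = 67.98 in^2
On retraction the pressure acts on the annular area (bore minus rod).
F = P × A_ann

F ≈ 98600 lbf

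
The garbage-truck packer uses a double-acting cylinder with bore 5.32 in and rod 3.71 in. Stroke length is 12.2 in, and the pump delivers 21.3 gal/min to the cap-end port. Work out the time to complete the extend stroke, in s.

Cap-side area A_cap = π/4 × (5.32 in)² = 22.23 in^2
Swept volume V = A × L; t = V / Q = A·L / Q

t ≈ 3.31 s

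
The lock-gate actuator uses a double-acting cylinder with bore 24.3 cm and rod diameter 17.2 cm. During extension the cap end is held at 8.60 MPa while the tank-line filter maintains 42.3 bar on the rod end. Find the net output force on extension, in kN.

F ≈ 301 kN

Cap-side area A_cap = π/4 × (24.3 cm)² = 463.8 cm^2
Rod-side annular area A_ann = π/4 × (24.3² − 17.2²) = 231.4 cm^2
Net thrust = P_cap·A_cap − P_rod·A_ann = 398.8 kN − 97.89 kN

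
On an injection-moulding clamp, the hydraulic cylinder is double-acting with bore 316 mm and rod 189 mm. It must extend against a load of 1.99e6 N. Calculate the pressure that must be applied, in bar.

Cap-side area A_cap = π/4 × (316 mm)² = 78430 mm^2
P = F / A = 1.99e6 N / A

P ≈ 254 bar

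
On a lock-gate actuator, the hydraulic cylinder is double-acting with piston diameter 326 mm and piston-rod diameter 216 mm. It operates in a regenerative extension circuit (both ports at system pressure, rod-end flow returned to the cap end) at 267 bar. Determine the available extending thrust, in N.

F ≈ 9.78e5 N

With equal pressure on both faces, forces on the annular region cancel; the net push is pressure × rod cross-section.
Rod cross-section A_rod = π/4 × (216 mm)² = 36640 mm^2
F = P × A_rod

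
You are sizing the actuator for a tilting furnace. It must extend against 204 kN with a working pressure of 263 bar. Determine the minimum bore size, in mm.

Extension force acts on the full piston face: F = P × (π/4)D².
D = √(4F / (πP)) = √(4 × 204 kN / (π × 263 bar))

D ≈ 99.4 mm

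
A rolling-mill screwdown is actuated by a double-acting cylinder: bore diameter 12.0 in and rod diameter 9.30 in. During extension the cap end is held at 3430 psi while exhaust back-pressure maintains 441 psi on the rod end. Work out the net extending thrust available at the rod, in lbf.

F ≈ 3.68e5 lbf

Cap-side area A_cap = π/4 × (12.0 in)² = 113.1 in^2
Rod-side annular area A_ann = π/4 × (12.0² − 9.30²) = 45.17 in^2
Net thrust = P_cap·A_cap − P_rod·A_ann = 3.879e5 lbf − 19920 lbf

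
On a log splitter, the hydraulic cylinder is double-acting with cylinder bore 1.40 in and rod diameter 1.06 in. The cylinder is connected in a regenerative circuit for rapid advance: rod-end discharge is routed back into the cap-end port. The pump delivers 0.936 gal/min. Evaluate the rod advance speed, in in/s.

v ≈ 4.08 in/s

In regeneration the rod-end outflow joins the pump flow into the cap end, so the net volume the pump must supply per unit advance equals the rod cross-section area.
Rod cross-section A_rod = π/4 × (1.06 in)² = 0.8825 in^2
v = Q_pump / A_rod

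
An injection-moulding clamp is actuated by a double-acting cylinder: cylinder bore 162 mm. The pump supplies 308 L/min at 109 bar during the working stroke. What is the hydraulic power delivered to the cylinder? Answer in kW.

Hydraulic power = P × Q

W ≈ 56.0 kW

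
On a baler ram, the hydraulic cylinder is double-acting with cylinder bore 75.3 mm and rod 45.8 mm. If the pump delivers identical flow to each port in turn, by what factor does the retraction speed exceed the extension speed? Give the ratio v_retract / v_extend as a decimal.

Cap-side area A_cap = π/4 × (75.3 mm)² = 4453 mm^2
Rod-side annular area A_ann = π/4 × (75.3² − 45.8²) = 2806 mm^2
For equal Q, v ∝ 1/A, so v_ret/v_ext = A_cap/A_ann.

v_ret/v_ext ≈ 1.59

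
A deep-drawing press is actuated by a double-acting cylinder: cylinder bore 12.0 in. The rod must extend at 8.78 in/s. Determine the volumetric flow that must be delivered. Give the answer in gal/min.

Cap-side area A_cap = π/4 × (12.0 in)² = 113.1 in^2
Q = A × v

Q ≈ 258 gal/min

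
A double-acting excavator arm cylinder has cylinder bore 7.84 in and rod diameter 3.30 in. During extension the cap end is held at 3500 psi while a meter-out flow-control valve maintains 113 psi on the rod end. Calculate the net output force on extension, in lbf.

F ≈ 1.64e5 lbf

Cap-side area A_cap = π/4 × (7.84 in)² = 48.27 in^2
Rod-side annular area A_ann = π/4 × (7.84² − 3.30²) = 39.72 in^2
Net thrust = P_cap·A_cap − P_rod·A_ann = 1.690e5 lbf − 4489 lbf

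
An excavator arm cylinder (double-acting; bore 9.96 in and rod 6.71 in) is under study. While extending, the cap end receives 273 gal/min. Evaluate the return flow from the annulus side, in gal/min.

Q_out ≈ 149 gal/min

Cap-side area A_cap = π/4 × (9.96 in)² = 77.91 in^2
Rod-side annular area A_ann = π/4 × (9.96² − 6.71²) = 42.55 in^2
Piston speed v = Q_in/A_cap; rod-end outflow Q_out = v × A_ann = Q_in × A_ann/A_cap.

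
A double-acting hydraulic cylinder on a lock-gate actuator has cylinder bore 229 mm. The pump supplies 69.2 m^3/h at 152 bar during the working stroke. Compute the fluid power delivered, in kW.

W ≈ 292 kW

Hydraulic power = P × Q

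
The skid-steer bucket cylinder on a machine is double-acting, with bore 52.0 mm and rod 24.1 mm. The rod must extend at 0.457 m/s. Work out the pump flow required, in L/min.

Q ≈ 58.2 L/min

Cap-side area A_cap = π/4 × (52.0 mm)² = 2124 mm^2
Q = A × v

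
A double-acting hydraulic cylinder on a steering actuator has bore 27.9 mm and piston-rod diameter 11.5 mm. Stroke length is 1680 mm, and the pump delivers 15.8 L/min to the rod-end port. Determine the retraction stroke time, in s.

Rod-side annular area A_ann = π/4 × (27.9² − 11.5²) = 507.5 mm^2
Swept volume V = A × L; t = V / Q = A·L / Q

t ≈ 3.24 s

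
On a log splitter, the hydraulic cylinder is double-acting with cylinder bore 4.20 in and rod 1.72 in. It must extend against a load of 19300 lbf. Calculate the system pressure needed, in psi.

P ≈ 1390 psi

Cap-side area A_cap = π/4 × (4.20 in)² = 13.85 in^2
P = F / A = 19300 lbf / A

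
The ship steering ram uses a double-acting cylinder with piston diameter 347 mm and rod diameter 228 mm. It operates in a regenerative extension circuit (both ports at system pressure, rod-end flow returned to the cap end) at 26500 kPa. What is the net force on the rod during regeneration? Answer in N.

With equal pressure on both faces, forces on the annular region cancel; the net push is pressure × rod cross-section.
Rod cross-section A_rod = π/4 × (228 mm)² = 40830 mm^2
F = P × A_rod

F ≈ 1.08e6 N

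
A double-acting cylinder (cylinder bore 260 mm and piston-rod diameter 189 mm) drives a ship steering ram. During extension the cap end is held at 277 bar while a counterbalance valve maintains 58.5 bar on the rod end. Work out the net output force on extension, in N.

Cap-side area A_cap = π/4 × (260 mm)² = 53090 mm^2
Rod-side annular area A_ann = π/4 × (260² − 189²) = 25040 mm^2
Net thrust = P_cap·A_cap − P_rod·A_ann = 1.471e6 N − 1.465e5 N

F ≈ 1.32e6 N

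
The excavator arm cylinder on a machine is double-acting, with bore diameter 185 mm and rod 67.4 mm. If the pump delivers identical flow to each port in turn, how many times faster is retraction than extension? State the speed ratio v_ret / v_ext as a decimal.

v_ret/v_ext ≈ 1.15

Cap-side area A_cap = π/4 × (185 mm)² = 26880 mm^2
Rod-side annular area A_ann = π/4 × (185² − 67.4²) = 23310 mm^2
For equal Q, v ∝ 1/A, so v_ret/v_ext = A_cap/A_ann.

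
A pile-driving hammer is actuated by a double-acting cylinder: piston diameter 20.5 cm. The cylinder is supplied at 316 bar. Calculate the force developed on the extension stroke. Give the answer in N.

Cap-side area A_cap = π/4 × (20.5 cm)² = 330.1 cm^2
F = P × A_cap = 316 bar × A_cap

F ≈ 1.04e6 N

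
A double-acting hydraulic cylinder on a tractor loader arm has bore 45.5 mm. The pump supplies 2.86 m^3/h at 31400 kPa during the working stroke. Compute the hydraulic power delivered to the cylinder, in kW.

Hydraulic power = P × Q

W ≈ 24.9 kW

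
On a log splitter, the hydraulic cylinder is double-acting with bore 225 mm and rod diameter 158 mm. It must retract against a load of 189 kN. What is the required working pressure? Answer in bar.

Rod-side annular area A_ann = π/4 × (225² − 158²) = 20150 mm^2
Retraction: pressure acts on the annular area.
P = F / A = 189 kN / A

P ≈ 93.8 bar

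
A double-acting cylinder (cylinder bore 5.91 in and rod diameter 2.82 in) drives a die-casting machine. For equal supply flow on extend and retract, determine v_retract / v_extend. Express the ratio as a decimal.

v_ret/v_ext ≈ 1.29

Cap-side area A_cap = π/4 × (5.91 in)² = 27.43 in^2
Rod-side annular area A_ann = π/4 × (5.91² − 2.82²) = 21.19 in^2
For equal Q, v ∝ 1/A, so v_ret/v_ext = A_cap/A_ann.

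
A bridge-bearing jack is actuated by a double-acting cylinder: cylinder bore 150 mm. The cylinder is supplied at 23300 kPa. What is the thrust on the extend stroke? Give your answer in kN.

Cap-side area A_cap = π/4 × (150 mm)² = 17670 mm^2
F = P × A_cap = 23300 kPa × A_cap

F ≈ 412 kN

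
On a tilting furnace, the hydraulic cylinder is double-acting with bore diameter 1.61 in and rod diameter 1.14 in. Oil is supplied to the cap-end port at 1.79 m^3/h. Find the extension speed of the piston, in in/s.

Cap-side area A_cap = π/4 × (1.61 in)² = 2.036 in^2
v = Q / A

v ≈ 14.9 in/s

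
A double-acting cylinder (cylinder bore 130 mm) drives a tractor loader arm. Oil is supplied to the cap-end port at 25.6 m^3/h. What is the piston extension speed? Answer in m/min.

v ≈ 32.1 m/min

Cap-side area A_cap = π/4 × (130 mm)² = 13270 mm^2
v = Q / A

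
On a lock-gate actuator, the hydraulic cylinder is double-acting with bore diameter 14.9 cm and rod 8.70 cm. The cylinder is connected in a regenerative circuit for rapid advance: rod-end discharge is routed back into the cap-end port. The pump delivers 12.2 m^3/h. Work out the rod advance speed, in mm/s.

v ≈ 570 mm/s

In regeneration the rod-end outflow joins the pump flow into the cap end, so the net volume the pump must supply per unit advance equals the rod cross-section area.
Rod cross-section A_rod = π/4 × (8.70 cm)² = 59.45 cm^2
v = Q_pump / A_rod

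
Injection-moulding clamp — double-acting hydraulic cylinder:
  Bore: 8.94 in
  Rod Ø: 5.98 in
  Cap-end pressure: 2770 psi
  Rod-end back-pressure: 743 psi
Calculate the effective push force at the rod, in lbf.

F ≈ 1.48e5 lbf

Cap-side area A_cap = π/4 × (8.94 in)² = 62.77 in^2
Rod-side annular area A_ann = π/4 × (8.94² − 5.98²) = 34.69 in^2
Net thrust = P_cap·A_cap − P_rod·A_ann = 1.739e5 lbf − 25770 lbf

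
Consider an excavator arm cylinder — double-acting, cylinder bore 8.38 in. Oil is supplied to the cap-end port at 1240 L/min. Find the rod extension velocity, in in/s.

Cap-side area A_cap = π/4 × (8.38 in)² = 55.15 in^2
v = Q / A

v ≈ 22.9 in/s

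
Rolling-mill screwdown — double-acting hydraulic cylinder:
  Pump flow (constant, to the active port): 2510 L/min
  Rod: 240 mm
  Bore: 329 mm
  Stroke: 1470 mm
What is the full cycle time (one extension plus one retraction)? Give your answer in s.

Cap-side area A_cap = π/4 × (329 mm)² = 85010 mm^2
Rod-side annular area A_ann = π/4 × (329² − 240²) = 39770 mm^2
t_ext = A_cap·L/Q = 2.987 s
t_ret = A_ann·L/Q = 1.398 s
t_cycle = t_ext + t_ret

t ≈ 4.38 s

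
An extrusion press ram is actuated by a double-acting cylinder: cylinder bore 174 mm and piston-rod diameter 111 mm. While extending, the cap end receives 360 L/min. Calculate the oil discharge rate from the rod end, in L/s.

Q_out ≈ 3.56 L/s

Cap-side area A_cap = π/4 × (174 mm)² = 23780 mm^2
Rod-side annular area A_ann = π/4 × (174² − 111²) = 14100 mm^2
Piston speed v = Q_in/A_cap; rod-end outflow Q_out = v × A_ann = Q_in × A_ann/A_cap.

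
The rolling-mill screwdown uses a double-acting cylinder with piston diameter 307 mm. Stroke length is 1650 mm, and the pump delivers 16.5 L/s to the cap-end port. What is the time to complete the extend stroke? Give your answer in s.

t ≈ 7.40 s

Cap-side area A_cap = π/4 × (307 mm)² = 74020 mm^2
Swept volume V = A × L; t = V / Q = A·L / Q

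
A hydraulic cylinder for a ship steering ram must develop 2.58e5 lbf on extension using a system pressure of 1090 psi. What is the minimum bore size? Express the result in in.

D ≈ 17.4 in

Extension force acts on the full piston face: F = P × (π/4)D².
D = √(4F / (πP)) = √(4 × 2.58e5 lbf / (π × 1090 psi))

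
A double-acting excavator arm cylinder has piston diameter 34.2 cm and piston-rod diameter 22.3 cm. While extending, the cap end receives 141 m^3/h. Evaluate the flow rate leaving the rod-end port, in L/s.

Cap-side area A_cap = π/4 × (34.2 cm)² = 918.6 cm^2
Rod-side annular area A_ann = π/4 × (34.2² − 22.3²) = 528.1 cm^2
Piston speed v = Q_in/A_cap; rod-end outflow Q_out = v × A_ann = Q_in × A_ann/A_cap.

Q_out ≈ 22.5 L/s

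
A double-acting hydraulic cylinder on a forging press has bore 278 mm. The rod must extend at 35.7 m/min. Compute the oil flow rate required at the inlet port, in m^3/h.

Cap-side area A_cap = π/4 × (278 mm)² = 60700 mm^2
Q = A × v

Q ≈ 130 m^3/h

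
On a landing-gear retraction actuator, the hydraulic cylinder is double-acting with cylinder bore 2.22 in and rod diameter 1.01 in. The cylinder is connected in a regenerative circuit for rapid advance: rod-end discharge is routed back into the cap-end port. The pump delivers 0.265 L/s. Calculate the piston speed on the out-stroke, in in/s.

v ≈ 20.2 in/s

In regeneration the rod-end outflow joins the pump flow into the cap end, so the net volume the pump must supply per unit advance equals the rod cross-section area.
Rod cross-section A_rod = π/4 × (1.01 in)² = 0.8012 in^2
v = Q_pump / A_rod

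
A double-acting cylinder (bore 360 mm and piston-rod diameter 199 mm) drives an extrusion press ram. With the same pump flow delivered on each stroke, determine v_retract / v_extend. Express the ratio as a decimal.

Cap-side area A_cap = π/4 × (360 mm)² = 1.018e5 mm^2
Rod-side annular area A_ann = π/4 × (360² − 199²) = 70690 mm^2
For equal Q, v ∝ 1/A, so v_ret/v_ext = A_cap/A_ann.

v_ret/v_ext ≈ 1.44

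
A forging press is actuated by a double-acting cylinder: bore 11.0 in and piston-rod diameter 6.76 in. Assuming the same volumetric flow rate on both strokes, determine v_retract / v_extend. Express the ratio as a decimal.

Cap-side area A_cap = π/4 × (11.0 in)² = 95.03 in^2
Rod-side annular area A_ann = π/4 × (11.0² − 6.76²) = 59.14 in^2
For equal Q, v ∝ 1/A, so v_ret/v_ext = A_cap/A_ann.

v_ret/v_ext ≈ 1.61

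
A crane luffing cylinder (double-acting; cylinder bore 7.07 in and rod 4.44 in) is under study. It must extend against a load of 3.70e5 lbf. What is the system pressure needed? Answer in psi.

Cap-side area A_cap = π/4 × (7.07 in)² = 39.26 in^2
P = F / A = 3.70e5 lbf / A

P ≈ 9420 psi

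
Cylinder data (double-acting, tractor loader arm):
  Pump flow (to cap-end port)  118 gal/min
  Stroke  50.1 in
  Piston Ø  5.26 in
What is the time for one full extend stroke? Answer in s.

t ≈ 2.40 s

Cap-side area A_cap = π/4 × (5.26 in)² = 21.73 in^2
Swept volume V = A × L; t = V / Q = A·L / Q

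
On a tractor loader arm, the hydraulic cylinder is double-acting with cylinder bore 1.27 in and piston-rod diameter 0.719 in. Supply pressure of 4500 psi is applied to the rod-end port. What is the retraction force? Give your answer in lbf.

F ≈ 3870 lbf

Rod-side annular area A_ann = π/4 × (1.27² − 0.719²) = 0.8607 in^2
On retraction the pressure acts on the annular area (bore minus rod).
F = P × A_ann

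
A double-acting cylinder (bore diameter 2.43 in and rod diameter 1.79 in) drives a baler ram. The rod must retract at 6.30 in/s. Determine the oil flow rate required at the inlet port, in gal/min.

Q ≈ 3.47 gal/min

Rod-side annular area A_ann = π/4 × (2.43² − 1.79²) = 2.121 in^2
Q = A × v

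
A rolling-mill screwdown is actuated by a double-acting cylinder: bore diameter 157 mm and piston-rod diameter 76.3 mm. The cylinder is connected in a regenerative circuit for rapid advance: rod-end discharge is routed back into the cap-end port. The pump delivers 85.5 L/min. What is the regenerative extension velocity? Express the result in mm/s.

In regeneration the rod-end outflow joins the pump flow into the cap end, so the net volume the pump must supply per unit advance equals the rod cross-section area.
Rod cross-section A_rod = π/4 × (76.3 mm)² = 4572 mm^2
v = Q_pump / A_rod

v ≈ 312 mm/s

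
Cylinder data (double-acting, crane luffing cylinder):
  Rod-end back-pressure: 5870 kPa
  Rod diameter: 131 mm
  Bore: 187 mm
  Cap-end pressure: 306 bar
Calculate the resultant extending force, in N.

Cap-side area A_cap = π/4 × (187 mm)² = 27460 mm^2
Rod-side annular area A_ann = π/4 × (187² − 131²) = 13990 mm^2
Net thrust = P_cap·A_cap − P_rod·A_ann = 8.404e5 N − 82100 N

F ≈ 7.58e5 N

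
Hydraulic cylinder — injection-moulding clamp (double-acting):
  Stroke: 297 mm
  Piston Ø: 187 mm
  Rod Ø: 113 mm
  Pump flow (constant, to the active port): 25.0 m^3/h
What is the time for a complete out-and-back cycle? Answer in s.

Cap-side area A_cap = π/4 × (187 mm)² = 27460 mm^2
Rod-side annular area A_ann = π/4 × (187² − 113²) = 17440 mm^2
t_ext = A_cap·L/Q = 1.175 s
t_ret = A_ann·L/Q = 0.7457 s
t_cycle = t_ext + t_ret

t ≈ 1.92 s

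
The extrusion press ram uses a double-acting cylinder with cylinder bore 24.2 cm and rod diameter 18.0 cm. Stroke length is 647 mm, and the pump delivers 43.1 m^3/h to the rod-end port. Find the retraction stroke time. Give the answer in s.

t ≈ 1.11 s

Rod-side annular area A_ann = π/4 × (24.2² − 18.0²) = 205.5 cm^2
Swept volume V = A × L; t = V / Q = A·L / Q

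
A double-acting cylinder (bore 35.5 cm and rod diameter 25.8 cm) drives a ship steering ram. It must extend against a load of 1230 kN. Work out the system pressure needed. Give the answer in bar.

P ≈ 124 bar

Cap-side area A_cap = π/4 × (35.5 cm)² = 989.8 cm^2
P = F / A = 1230 kN / A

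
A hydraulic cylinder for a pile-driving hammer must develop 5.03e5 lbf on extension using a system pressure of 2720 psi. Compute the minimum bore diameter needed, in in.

Extension force acts on the full piston face: F = P × (π/4)D².
D = √(4F / (πP)) = √(4 × 5.03e5 lbf / (π × 2720 psi))

D ≈ 15.3 in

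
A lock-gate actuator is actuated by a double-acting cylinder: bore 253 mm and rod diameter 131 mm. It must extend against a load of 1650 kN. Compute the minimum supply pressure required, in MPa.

Cap-side area A_cap = π/4 × (253 mm)² = 50270 mm^2
P = F / A = 1650 kN / A

P ≈ 32.8 MPa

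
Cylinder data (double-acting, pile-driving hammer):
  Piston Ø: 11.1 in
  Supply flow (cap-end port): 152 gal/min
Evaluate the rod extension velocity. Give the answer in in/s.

Cap-side area A_cap = π/4 × (11.1 in)² = 96.77 in^2
v = Q / A

v ≈ 6.05 in/s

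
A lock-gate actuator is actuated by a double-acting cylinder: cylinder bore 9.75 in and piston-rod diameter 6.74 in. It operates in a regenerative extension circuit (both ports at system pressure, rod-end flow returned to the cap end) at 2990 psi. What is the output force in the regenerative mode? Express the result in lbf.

F ≈ 1.07e5 lbf

With equal pressure on both faces, forces on the annular region cancel; the net push is pressure × rod cross-section.
Rod cross-section A_rod = π/4 × (6.74 in)² = 35.68 in^2
F = P × A_rod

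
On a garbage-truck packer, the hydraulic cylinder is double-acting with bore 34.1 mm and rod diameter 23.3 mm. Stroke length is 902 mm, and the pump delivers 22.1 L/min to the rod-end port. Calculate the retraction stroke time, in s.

Rod-side annular area A_ann = π/4 × (34.1² − 23.3²) = 486.9 mm^2
Swept volume V = A × L; t = V / Q = A·L / Q

t ≈ 1.19 s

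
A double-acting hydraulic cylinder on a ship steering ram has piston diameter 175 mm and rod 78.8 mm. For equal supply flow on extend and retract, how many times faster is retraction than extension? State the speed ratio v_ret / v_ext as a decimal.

v_ret/v_ext ≈ 1.25

Cap-side area A_cap = π/4 × (175 mm)² = 24050 mm^2
Rod-side annular area A_ann = π/4 × (175² − 78.8²) = 19180 mm^2
For equal Q, v ∝ 1/A, so v_ret/v_ext = A_cap/A_ann.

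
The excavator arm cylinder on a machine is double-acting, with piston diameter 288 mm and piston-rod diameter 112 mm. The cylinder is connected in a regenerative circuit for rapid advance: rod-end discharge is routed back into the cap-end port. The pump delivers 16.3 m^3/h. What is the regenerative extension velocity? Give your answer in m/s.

v ≈ 0.460 m/s

In regeneration the rod-end outflow joins the pump flow into the cap end, so the net volume the pump must supply per unit advance equals the rod cross-section area.
Rod cross-section A_rod = π/4 × (112 mm)² = 9852 mm^2
v = Q_pump / A_rod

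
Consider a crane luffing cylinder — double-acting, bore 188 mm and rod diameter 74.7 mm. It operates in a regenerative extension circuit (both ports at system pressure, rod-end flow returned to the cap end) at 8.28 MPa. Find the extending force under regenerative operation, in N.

F ≈ 36300 N

With equal pressure on both faces, forces on the annular region cancel; the net push is pressure × rod cross-section.
Rod cross-section A_rod = π/4 × (74.7 mm)² = 4383 mm^2
F = P × A_rod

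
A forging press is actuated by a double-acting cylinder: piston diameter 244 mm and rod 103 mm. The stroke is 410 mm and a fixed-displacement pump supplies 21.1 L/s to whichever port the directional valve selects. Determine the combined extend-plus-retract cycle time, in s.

Cap-side area A_cap = π/4 × (244 mm)² = 46760 mm^2
Rod-side annular area A_ann = π/4 × (244² − 103²) = 38430 mm^2
t_ext = A_cap·L/Q = 0.9086 s
t_ret = A_ann·L/Q = 0.7467 s
t_cycle = t_ext + t_ret

t ≈ 1.66 s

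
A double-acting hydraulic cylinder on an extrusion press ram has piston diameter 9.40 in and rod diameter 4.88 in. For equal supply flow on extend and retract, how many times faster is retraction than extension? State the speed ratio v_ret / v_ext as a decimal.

v_ret/v_ext ≈ 1.37

Cap-side area A_cap = π/4 × (9.40 in)² = 69.40 in^2
Rod-side annular area A_ann = π/4 × (9.40² − 4.88²) = 50.69 in^2
For equal Q, v ∝ 1/A, so v_ret/v_ext = A_cap/A_ann.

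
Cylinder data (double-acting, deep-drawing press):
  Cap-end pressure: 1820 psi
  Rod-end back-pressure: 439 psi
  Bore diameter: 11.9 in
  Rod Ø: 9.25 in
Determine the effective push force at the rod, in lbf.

F ≈ 1.83e5 lbf

Cap-side area A_cap = π/4 × (11.9 in)² = 111.2 in^2
Rod-side annular area A_ann = π/4 × (11.9² − 9.25²) = 44.02 in^2
Net thrust = P_cap·A_cap − P_rod·A_ann = 2.024e5 lbf − 19320 lbf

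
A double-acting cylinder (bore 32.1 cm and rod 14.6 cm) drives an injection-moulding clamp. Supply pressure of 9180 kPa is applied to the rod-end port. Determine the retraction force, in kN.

Rod-side annular area A_ann = π/4 × (32.1² − 14.6²) = 641.9 cm^2
On retraction the pressure acts on the annular area (bore minus rod).
F = P × A_ann

F ≈ 589 kN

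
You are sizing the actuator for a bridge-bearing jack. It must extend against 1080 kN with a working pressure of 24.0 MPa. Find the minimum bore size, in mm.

D ≈ 239 mm

Extension force acts on the full piston face: F = P × (π/4)D².
D = √(4F / (πP)) = √(4 × 1080 kN / (π × 24.0 MPa))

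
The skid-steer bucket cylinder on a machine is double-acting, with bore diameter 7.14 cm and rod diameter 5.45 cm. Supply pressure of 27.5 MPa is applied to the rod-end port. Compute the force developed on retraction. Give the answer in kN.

F ≈ 46.0 kN

Rod-side annular area A_ann = π/4 × (7.14² − 5.45²) = 16.71 cm^2
On retraction the pressure acts on the annular area (bore minus rod).
F = P × A_ann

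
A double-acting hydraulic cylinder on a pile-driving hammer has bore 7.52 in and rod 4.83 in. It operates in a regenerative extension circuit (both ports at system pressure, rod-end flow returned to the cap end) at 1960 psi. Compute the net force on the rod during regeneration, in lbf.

With equal pressure on both faces, forces on the annular region cancel; the net push is pressure × rod cross-section.
Rod cross-section A_rod = π/4 × (4.83 in)² = 18.32 in^2
F = P × A_rod

F ≈ 35900 lbf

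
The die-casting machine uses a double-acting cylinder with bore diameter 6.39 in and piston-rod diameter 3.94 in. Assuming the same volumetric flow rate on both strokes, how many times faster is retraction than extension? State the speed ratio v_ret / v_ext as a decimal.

Cap-side area A_cap = π/4 × (6.39 in)² = 32.07 in^2
Rod-side annular area A_ann = π/4 × (6.39² − 3.94²) = 19.88 in^2
For equal Q, v ∝ 1/A, so v_ret/v_ext = A_cap/A_ann.

v_ret/v_ext ≈ 1.61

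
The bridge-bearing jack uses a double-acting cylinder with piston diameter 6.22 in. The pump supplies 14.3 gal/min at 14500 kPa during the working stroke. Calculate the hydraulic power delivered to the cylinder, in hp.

Hydraulic power = P × Q

W ≈ 17.5 hp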